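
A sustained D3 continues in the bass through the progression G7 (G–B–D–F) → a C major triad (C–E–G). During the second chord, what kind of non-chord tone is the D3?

Pedal tone (pedal point).

The harmony at that moment is C major triad (C, E, G); D3 is not a chord tone.
It is held over (the same pitch as the preceding D3) and then sustained as the same pitch into the next harmony.
Sustained through a change of harmony — a pedal tone.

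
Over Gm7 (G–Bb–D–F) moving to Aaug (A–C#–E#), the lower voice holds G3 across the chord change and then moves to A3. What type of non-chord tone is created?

G3 is a retardation.

The harmony at that moment is A augmented triad (A, C#, E#); G3 is not a chord tone.
It is held over (the same pitch as the preceding G3) and left by step up to A3.
Held over from the previous chord and resolving up by step — a retardation.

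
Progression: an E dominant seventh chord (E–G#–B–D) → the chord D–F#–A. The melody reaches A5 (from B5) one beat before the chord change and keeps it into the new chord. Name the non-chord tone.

The harmony at that moment is E dominant seventh chord (E, G#, B, D); A5 is not a chord tone.
It is approached by step down from B5 and then sustained as the same pitch into the next harmony.
Arriving early and becoming a chord tone when the harmony changes — an anticipation.

A5 is an anticipation.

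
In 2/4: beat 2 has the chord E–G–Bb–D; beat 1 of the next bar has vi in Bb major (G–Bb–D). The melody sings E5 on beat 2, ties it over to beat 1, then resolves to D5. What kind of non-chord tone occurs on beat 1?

Suspension.

The harmony at that moment is G minor triad (G, Bb, D); E5 is not a chord tone.
It is held over (the same pitch as the preceding E5) and left by step down to D5.
Held over from the previous chord and resolving down by step — a suspension.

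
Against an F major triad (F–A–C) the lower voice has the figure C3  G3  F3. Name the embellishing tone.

The harmony at that moment is F major triad (F, A, C); G3 is not a chord tone.
It is approached by leap up from C3 and left by step down to F3.
Leap in, step out — an appoggiatura.

G3 is an appoggiatura.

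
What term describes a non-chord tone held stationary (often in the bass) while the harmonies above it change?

Approach: none. Departure: none — a single pitch is sustained while the chords change around it, passing through harmonies that do not contain it.
No melodic motion at all; the dissonance is created entirely by the moving harmonies against the stationary note — a pedal tone (pedal point).

Pedal tone.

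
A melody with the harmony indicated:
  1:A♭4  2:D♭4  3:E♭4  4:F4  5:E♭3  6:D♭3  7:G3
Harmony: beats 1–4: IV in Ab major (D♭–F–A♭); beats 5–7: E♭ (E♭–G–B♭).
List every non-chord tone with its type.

The harmony at that moment is D♭ major triad (D♭, F, A♭); E♭4 is not a chord tone.
It is approached by step up from D♭4 and left by step up to F4.
Step in, step out in the same direction — a passing tone.
The harmony at that moment is E♭ major triad (E♭, G, B♭); D♭3 is not a chord tone.
It is approached by step down from E♭3 and left by leap up to G3.
Step in, leap out — an escape tone.

E♭4 (beat 3) — passing tone; D♭3 (beat 6) — escape tone.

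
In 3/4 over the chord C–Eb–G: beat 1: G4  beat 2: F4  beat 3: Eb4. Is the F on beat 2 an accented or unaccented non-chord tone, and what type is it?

Unaccented passing tone.

The harmony at that moment is C minor triad (C, Eb, G); F4 is not a chord tone.
It is approached by step down from G4 and left by step down to Eb4.
Step in, step out in the same direction — a passing tone.
It falls on a weak beat, so it is unaccented.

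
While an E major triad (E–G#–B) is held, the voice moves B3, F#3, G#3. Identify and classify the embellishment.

F#3 is an appoggiatura.

The harmony at that moment is E major triad (E, G#, B); F#3 is not a chord tone.
It is approached by leap down from B3 and left by step up to G#3.
Leap in, step out — an appoggiatura.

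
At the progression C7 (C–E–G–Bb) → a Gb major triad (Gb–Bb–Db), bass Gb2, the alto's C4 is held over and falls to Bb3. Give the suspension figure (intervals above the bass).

4–3 suspension.

At the second chord the bass is Gb2. The suspended C4 lies a fourth above the bass; after resolving down by step to Bb3, the interval above the bass becomes a third.
Suspension figures are named by those two intervals: 4–3.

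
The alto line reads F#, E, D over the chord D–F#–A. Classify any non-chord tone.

The harmony at that moment is D major triad (D, F#, A); E is not a chord tone.
It is approached by step down from F# and left by step down to D.
Step in, step out in the same direction — a passing tone.

E is a passing tone.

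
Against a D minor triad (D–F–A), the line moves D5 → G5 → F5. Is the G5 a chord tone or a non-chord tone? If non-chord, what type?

The harmony at that moment is D minor triad (D, F, A); G5 is not a chord tone.
It is approached by leap up from D5 and left by step down to F5.
Leap in, step out — an appoggiatura.

Non-chord tone — an appoggiatura.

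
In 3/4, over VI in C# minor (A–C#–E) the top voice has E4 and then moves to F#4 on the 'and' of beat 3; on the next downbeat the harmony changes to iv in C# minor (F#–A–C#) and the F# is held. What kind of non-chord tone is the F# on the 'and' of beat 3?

The harmony at that moment is A major triad (A, C#, E); F#4 is not a chord tone.
It is approached by step up from E4 and then sustained as the same pitch into the next harmony.
Arriving early and becoming a chord tone when the harmony changes — an anticipation.

Anticipation.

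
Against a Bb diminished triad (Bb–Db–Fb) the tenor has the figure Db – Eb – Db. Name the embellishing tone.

Eb is a neighbor tone.

The harmony at that moment is Bb diminished triad (Bb, Db, Fb); Eb is not a chord tone.
It is approached by step up from Db and left by step down to Db.
Step away and step back to the same note — a neighbor tone (upper neighbor).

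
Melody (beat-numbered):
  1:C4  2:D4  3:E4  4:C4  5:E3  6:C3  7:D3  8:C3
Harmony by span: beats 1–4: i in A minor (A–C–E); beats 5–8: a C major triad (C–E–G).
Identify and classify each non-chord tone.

D4 (beat 2) — passing tone; D3 (beat 7) — neighbor tone.

The harmony at that moment is A minor triad (A, C, E); D4 is not a chord tone.
It is approached by step up from C4 and left by step up to E4.
Step in, step out in the same direction — a passing tone.
The harmony at that moment is C major triad (C, E, G); D3 is not a chord tone.
It is approached by step up from C3 and left by step down to C3.
Step away and step back to the same note — a neighbor tone (upper neighbor).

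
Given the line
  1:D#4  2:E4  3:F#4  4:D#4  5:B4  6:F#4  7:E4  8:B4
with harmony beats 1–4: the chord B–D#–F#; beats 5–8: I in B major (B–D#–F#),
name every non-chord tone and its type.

The harmony at that moment is B major triad (B, D#, F#); E4 is not a chord tone.
It is approached by step up from D#4 and left by step up to F#4.
Step in, step out in the same direction — a passing tone.
The harmony at that moment is B major triad (B, D#, F#); E4 is not a chord tone.
It is approached by step down from F#4 and left by leap up to B4.
Step in, leap out — an escape tone.

E4 (beat 2) — passing tone; E4 (beat 7) — escape tone.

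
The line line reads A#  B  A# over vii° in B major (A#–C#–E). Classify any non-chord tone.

The harmony at that moment is A# diminished triad (A#, C#, E); B is not a chord tone.
It is approached by step up from A# and left by step down to A#.
Step away and step back to the same note — a neighbor tone (upper neighbor).

B is a neighbor tone.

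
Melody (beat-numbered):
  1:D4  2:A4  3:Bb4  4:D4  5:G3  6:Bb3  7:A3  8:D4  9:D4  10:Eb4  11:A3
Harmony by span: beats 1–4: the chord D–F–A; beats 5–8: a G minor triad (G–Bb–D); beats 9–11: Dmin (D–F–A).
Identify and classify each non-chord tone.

Bb4 (beat 3) — escape tone; A3 (beat 7) — escape tone; Eb4 (beat 10) — escape tone.

The harmony at that moment is D minor triad (D, F, A); Bb4 is not a chord tone.
It is approached by step up from A4 and left by leap down to D4.
Step in, leap out — an escape tone.
The harmony at that moment is G minor triad (G, Bb, D); A3 is not a chord tone.
It is approached by step down from Bb3 and left by leap up to D4.
Step in, leap out — an escape tone.
The harmony at that moment is D minor triad (D, F, A); Eb4 is not a chord tone.
It is approached by step up from D4 and left by leap down to A3.
Step in, leap out — an escape tone.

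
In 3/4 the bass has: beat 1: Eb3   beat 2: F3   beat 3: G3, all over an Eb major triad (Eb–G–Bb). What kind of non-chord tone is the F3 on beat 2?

Passing tone.

The harmony at that moment is Eb major triad (Eb, G, Bb); F3 is not a chord tone.
It is approached by step up from Eb3 and left by step up to G3.
Step in, step out in the same direction — a passing tone.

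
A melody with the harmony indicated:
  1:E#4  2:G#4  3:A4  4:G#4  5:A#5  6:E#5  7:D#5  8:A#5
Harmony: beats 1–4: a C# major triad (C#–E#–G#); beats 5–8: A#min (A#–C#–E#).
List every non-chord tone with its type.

The harmony at that moment is C# major triad (C#, E#, G#); A4 is not a chord tone.
It is approached by step up from G#4 and left by step down to G#4.
Step away and step back to the same note — a neighbor tone (upper neighbor).
The harmony at that moment is A# minor triad (A#, C#, E#); D#5 is not a chord tone.
It is approached by step down from E#5 and left by leap up to A#5.
Step in, leap out — an escape tone.

A4 (beat 3) — neighbor tone; D#5 (beat 7) — escape tone.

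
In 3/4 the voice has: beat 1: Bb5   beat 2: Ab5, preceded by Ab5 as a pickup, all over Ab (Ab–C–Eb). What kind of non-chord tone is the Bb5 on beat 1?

Upper neighbor tone.

The harmony at that moment is Ab major triad (Ab, C, Eb); Bb5 is not a chord tone.
It is approached by step up from Ab5 and left by step down to Ab5.
Step away and step back to the same note — a neighbor tone (upper neighbor).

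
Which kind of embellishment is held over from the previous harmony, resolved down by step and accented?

Approach: by preparation — the pitch is first a chord tone, then held (tied or repeated) while the harmony changes under it. Departure: down by step. Metric position: strong.
A prepared dissonance that resolves downward by step — a suspension. (The same figure resolving upward would be a retardation.)

Suspension.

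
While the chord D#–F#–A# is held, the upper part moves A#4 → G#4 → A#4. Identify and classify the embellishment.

G#4 is a neighbor tone.

The harmony at that moment is D# minor triad (D#, F#, A#); G#4 is not a chord tone.
It is approached by step down from A#4 and left by step up to A#4.
Step away and step back to the same note — a neighbor tone (lower neighbor).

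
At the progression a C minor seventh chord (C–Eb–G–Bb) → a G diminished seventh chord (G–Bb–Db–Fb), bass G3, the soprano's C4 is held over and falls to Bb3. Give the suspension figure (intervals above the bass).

4–3 suspension.

At the second chord the bass is G3. The suspended C4 lies a fourth above the bass; after resolving down by step to Bb3, the interval above the bass becomes a third.
Suspension figures are named by those two intervals: 4–3.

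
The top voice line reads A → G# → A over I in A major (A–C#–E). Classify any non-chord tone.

G# is a neighbor tone.

The harmony at that moment is A major triad (A, C#, E); G# is not a chord tone.
It is approached by step down from A and left by step up to A.
Step away and step back to the same note — a neighbor tone (lower neighbor).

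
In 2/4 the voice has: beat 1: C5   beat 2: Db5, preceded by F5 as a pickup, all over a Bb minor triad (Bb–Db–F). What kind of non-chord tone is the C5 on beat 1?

Appoggiatura.

The harmony at that moment is Bb minor triad (Bb, Db, F); C5 is not a chord tone.
It is approached by leap down from F5 and left by step up to Db5.
Leap in, step out, metrically accented — an appoggiatura.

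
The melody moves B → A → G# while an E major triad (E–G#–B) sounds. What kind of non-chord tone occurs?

The harmony at that moment is E major triad (E, G#, B); A is not a chord tone.
It is approached by step down from B and left by step down to G#.
Step in, step out in the same direction — a passing tone.

A is a passing tone.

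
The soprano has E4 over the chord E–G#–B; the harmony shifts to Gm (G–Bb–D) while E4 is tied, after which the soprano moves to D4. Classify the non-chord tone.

E4 is a suspension.

The harmony at that moment is G minor triad (G, Bb, D); E4 is not a chord tone.
It is held over (the same pitch as the preceding E4) and left by step down to D4.
Held over from the previous chord and resolving down by step — a suspension.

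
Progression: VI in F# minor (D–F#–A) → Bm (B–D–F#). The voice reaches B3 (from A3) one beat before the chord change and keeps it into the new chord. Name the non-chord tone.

B3 is an anticipation.

The harmony at that moment is D major triad (D, F#, A); B3 is not a chord tone.
It is approached by step up from A3 and then sustained as the same pitch into the next harmony.
Arriving early and becoming a chord tone when the harmony changes — an anticipation.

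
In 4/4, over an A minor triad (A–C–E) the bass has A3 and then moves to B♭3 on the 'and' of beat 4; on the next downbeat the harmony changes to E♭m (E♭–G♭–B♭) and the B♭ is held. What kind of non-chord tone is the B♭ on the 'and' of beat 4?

Anticipation.

The harmony at that moment is A minor triad (A, C, E); B♭3 is not a chord tone.
It is approached by step up from A3 and then sustained as the same pitch into the next harmony.
Arriving early and becoming a chord tone when the harmony changes — an anticipation.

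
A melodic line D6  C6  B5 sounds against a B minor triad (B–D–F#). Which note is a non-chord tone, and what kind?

The harmony at that moment is B minor triad (B, D, F#); C6 is not a chord tone.
It is approached by step down from D6 and left by step down to B5.
Step in, step out in the same direction — a passing tone.

C6 is a passing tone.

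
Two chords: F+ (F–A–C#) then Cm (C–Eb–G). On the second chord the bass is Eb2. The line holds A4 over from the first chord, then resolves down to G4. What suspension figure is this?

At the second chord the bass is Eb2. The suspended A4 lies a fourth above the bass; after resolving down by step to G4, the interval above the bass becomes a third.
Suspension figures are named by those two intervals: 4–3.

4–3 suspension.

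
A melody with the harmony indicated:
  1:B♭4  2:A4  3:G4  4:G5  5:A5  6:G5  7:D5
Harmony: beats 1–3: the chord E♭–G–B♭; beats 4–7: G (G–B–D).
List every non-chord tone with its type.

The harmony at that moment is E♭ major triad (E♭, G, B♭); A4 is not a chord tone.
It is approached by step down from B♭4 and left by step down to G4.
Step in, step out in the same direction — a passing tone.
The harmony at that moment is G major triad (G, B, D); A5 is not a chord tone.
It is approached by step up from G5 and left by step down to G5.
Step away and step back to the same note — a neighbor tone (upper neighbor).

A4 (beat 2) — passing tone; A5 (beat 5) — neighbor tone.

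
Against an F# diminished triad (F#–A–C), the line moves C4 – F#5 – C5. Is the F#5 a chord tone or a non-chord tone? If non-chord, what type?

Chord tone (the root of F# diminished triad).

F# diminished triad contains F#, A, C; F# is the root, so it is a chord tone.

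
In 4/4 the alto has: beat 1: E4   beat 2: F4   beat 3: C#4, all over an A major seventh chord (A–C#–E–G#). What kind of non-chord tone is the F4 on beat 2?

Escape tone.

The harmony at that moment is A major seventh chord (A, C#, E, G#); F4 is not a chord tone.
It is approached by step up from E4 and left by leap down to C#4.
Step in, leap out, on a weak beat — an escape tone.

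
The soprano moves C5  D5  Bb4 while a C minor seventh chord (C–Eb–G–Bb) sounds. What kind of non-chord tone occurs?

The harmony at that moment is C minor seventh chord (C, Eb, G, Bb); D5 is not a chord tone.
It is approached by step up from C5 and left by leap down to Bb4.
Step in, leap out — an escape tone.

D5 is an escape tone.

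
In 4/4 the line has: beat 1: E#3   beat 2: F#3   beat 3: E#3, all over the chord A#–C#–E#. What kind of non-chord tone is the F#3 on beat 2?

The harmony at that moment is A# minor triad (A#, C#, E#); F#3 is not a chord tone.
It is approached by step up from E#3 and left by step down to E#3.
Step away and step back to the same note — a neighbor tone (upper neighbor).

Upper neighbor tone.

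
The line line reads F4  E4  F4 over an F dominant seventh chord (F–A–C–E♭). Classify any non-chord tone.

The harmony at that moment is F dominant seventh chord (F, A, C, E♭); E4 is not a chord tone.
It is approached by step down from F4 and left by step up to F4.
Step away and step back to the same note — a neighbor tone (lower neighbor).

E4 is a neighbor tone.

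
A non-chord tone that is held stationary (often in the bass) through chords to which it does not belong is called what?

Approach: none. Departure: none — a single pitch is sustained while the chords change around it, passing through harmonies that do not contain it.
No melodic motion at all; the dissonance is created entirely by the moving harmonies against the stationary note — a pedal tone (pedal point).

Pedal tone.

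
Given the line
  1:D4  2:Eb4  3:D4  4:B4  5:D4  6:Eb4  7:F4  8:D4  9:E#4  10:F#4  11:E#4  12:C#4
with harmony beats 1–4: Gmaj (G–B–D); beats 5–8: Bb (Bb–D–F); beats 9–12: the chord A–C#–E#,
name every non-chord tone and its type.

The harmony at that moment is G major triad (G, B, D); Eb4 is not a chord tone.
It is approached by step up from D4 and left by step down to D4.
Step away and step back to the same note — a neighbor tone (upper neighbor).
The harmony at that moment is Bb major triad (Bb, D, F); Eb4 is not a chord tone.
It is approached by step up from D4 and left by step up to F4.
Step in, step out in the same direction — a passing tone.
The harmony at that moment is A augmented triad (A, C#, E#); F#4 is not a chord tone.
It is approached by step up from E#4 and left by step down to E#4.
Step away and step back to the same note — a neighbor tone (upper neighbor).

Eb4 (beat 2) — neighbor tone; Eb4 (beat 6) — passing tone; F#4 (beat 10) — neighbor tone.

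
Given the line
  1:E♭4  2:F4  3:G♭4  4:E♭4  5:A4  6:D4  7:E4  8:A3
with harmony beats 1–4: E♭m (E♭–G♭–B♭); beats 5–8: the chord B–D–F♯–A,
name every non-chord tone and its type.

The harmony at that moment is E♭ minor triad (E♭, G♭, B♭); F4 is not a chord tone.
It is approached by step up from E♭4 and left by step up to G♭4.
Step in, step out in the same direction — a passing tone.
The harmony at that moment is B minor seventh chord (B, D, F♯, A); E4 is not a chord tone.
It is approached by step up from D4 and left by leap down to A3.
Step in, leap out — an escape tone.

F4 (beat 2) — passing tone; E4 (beat 7) — escape tone.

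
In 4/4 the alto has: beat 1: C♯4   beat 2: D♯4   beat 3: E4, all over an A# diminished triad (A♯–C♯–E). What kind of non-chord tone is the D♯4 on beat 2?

The harmony at that moment is A♯ diminished triad (A♯, C♯, E); D♯4 is not a chord tone.
It is approached by step up from C♯4 and left by step up to E4.
Step in, step out in the same direction — a passing tone.

Passing tone.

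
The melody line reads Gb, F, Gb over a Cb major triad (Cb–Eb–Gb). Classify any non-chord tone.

F is a neighbor tone.

The harmony at that moment is Cb major triad (Cb, Eb, Gb); F is not a chord tone.
It is approached by step down from Gb and left by step up to Gb.
Step away and step back to the same note — a neighbor tone (lower neighbor).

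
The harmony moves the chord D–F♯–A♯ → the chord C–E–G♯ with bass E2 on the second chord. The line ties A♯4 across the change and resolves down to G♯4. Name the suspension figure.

4–3 suspension.

At the second chord the bass is E2. The suspended A♯4 lies a fourth above the bass; after resolving down by step to G♯4, the interval above the bass becomes a third.
Suspension figures are named by those two intervals: 4–3.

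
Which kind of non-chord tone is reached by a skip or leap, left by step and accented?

Appoggiatura.

Approach: by leap. Departure: by step. Metric position: strong.
Leap in, step out, in a metrically strong position — an appoggiatura. (It is the mirror image of the escape tone, which steps in and leaps out from a weak position.)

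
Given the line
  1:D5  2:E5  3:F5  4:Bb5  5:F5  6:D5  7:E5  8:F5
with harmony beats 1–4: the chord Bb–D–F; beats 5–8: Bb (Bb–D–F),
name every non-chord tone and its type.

The harmony at that moment is Bb major triad (Bb, D, F); E5 is not a chord tone.
It is approached by step up from D5 and left by step up to F5.
Step in, step out in the same direction — a passing tone.
The harmony at that moment is Bb major triad (Bb, D, F); E5 is not a chord tone.
It is approached by step up from D5 and left by step up to F5.
Step in, step out in the same direction — a passing tone.

E5 (beat 2) — passing tone; E5 (beat 7) — passing tone.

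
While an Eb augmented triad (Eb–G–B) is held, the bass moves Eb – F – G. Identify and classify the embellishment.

F is a passing tone.

The harmony at that moment is Eb augmented triad (Eb, G, B); F is not a chord tone.
It is approached by step up from Eb and left by step up to G.
Step in, step out in the same direction — a passing tone.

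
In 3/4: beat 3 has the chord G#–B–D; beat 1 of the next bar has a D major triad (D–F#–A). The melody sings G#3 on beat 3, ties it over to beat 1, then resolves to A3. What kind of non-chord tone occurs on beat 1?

The harmony at that moment is D major triad (D, F#, A); G#3 is not a chord tone.
It is held over (the same pitch as the preceding G#3) and left by step up to A3.
Held over from the previous chord and resolving up by step — a retardation.

Retardation.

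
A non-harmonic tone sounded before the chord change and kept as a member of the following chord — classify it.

Anticipation.

Approach: ahead of the chord change (typically by step), so it is dissonant against the current harmony. Departure: none — the same pitch is restated or held and is a chord tone of the new harmony.
Dissonant first, consonant once the harmony catches up: the note simply arrives early — an anticipation. (The reverse timing, consonant first and dissonant after the change, would be a suspension or retardation.)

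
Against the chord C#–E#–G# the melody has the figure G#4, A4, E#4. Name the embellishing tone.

A4 is an escape tone.

The harmony at that moment is C# major triad (C#, E#, G#); A4 is not a chord tone.
It is approached by step up from G#4 and left by leap down to E#4.
Step in, leap out — an escape tone.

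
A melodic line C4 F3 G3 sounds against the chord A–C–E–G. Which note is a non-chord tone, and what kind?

The harmony at that moment is A minor seventh chord (A, C, E, G); F3 is not a chord tone.
It is approached by leap down from C4 and left by step up to G3.
Leap in, step out — an appoggiatura.

F3 is an appoggiatura.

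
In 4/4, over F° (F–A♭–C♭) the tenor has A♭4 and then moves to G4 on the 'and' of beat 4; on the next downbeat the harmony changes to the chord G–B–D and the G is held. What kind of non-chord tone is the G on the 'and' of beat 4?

The harmony at that moment is F diminished triad (F, A♭, C♭); G4 is not a chord tone.
It is approached by step down from A♭4 and then sustained as the same pitch into the next harmony.
Arriving early and becoming a chord tone when the harmony changes — an anticipation.

Anticipation.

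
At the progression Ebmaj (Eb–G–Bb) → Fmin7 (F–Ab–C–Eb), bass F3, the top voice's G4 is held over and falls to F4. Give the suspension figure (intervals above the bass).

9–8 suspension.

At the second chord the bass is F3. The suspended G4 lies a ninth above the bass; after resolving down by step to F4, the interval above the bass becomes an octave.
Suspension figures are named by those two intervals: 9–8.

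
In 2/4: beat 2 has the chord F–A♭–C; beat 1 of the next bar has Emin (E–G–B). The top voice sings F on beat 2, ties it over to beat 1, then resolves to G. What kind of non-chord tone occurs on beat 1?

Retardation.

The harmony at that moment is E minor triad (E, G, B); F is not a chord tone.
It is held over (the same pitch as the preceding F) and left by step up to G.
Held over from the previous chord and resolving up by step — a retardation.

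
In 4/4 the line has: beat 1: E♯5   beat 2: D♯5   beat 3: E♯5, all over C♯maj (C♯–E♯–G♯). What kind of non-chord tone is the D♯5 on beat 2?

Lower neighbor tone.

The harmony at that moment is C♯ major triad (C♯, E♯, G♯); D♯5 is not a chord tone.
It is approached by step down from E♯5 and left by step up to E♯5.
Step away and step back to the same note — a neighbor tone (lower neighbor).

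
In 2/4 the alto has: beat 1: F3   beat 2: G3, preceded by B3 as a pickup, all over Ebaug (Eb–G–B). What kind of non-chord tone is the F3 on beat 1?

Appoggiatura.

The harmony at that moment is Eb augmented triad (Eb, G, B); F3 is not a chord tone.
It is approached by leap down from B3 and left by step up to G3.
Leap in, step out, metrically accented — an appoggiatura.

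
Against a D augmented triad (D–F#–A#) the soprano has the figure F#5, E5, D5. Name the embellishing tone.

E5 is a passing tone.

The harmony at that moment is D augmented triad (D, F#, A#); E5 is not a chord tone.
It is approached by step down from F#5 and left by step down to D5.
Step in, step out in the same direction — a passing tone.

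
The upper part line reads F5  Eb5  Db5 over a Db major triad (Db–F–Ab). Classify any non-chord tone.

Eb5 is a passing tone.

The harmony at that moment is Db major triad (Db, F, Ab); Eb5 is not a chord tone.
It is approached by step down from F5 and left by step down to Db5.
Step in, step out in the same direction — a passing tone.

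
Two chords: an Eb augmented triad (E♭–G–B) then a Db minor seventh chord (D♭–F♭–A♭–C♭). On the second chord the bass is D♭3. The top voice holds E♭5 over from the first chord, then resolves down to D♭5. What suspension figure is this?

At the second chord the bass is D♭3. The suspended E♭5 lies a ninth above the bass; after resolving down by step to D♭5, the interval above the bass becomes an octave.
Suspension figures are named by those two intervals: 9–8.

9–8 suspension.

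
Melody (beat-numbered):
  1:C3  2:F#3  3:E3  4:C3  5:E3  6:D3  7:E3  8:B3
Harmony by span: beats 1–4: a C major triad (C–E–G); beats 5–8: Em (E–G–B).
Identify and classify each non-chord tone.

The harmony at that moment is C major triad (C, E, G); F#3 is not a chord tone.
It is approached by leap up from C3 and left by step down to E3.
Leap in, step out — an appoggiatura.
The harmony at that moment is E minor triad (E, G, B); D3 is not a chord tone.
It is approached by step down from E3 and left by step up to E3.
Step away and step back to the same note — a neighbor tone (lower neighbor).

F#3 (beat 2) — appoggiatura; D3 (beat 6) — neighbor tone.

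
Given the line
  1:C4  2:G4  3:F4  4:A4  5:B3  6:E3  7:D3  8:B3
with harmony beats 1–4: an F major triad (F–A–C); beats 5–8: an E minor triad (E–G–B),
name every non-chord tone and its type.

The harmony at that moment is F major triad (F, A, C); G4 is not a chord tone.
It is approached by leap up from C4 and left by step down to F4.
Leap in, step out — an appoggiatura.
The harmony at that moment is E minor triad (E, G, B); D3 is not a chord tone.
It is approached by step down from E3 and left by leap up to B3.
Step in, leap out — an escape tone.

G4 (beat 2) — appoggiatura; D3 (beat 7) — escape tone.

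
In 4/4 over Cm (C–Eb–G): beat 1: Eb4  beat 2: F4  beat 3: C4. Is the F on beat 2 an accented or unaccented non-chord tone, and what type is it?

Unaccented escape tone.

The harmony at that moment is C minor triad (C, Eb, G); F4 is not a chord tone.
It is approached by step up from Eb4 and left by leap down to C4.
Step in, leap out — an escape tone.
It falls on a weak beat, so it is unaccented.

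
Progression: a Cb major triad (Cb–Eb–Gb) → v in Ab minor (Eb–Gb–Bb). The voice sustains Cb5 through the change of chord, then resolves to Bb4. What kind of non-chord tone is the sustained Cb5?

Cb5 is a suspension.

The harmony at that moment is Eb minor triad (Eb, Gb, Bb); Cb5 is not a chord tone.
It is held over (the same pitch as the preceding Cb5) and left by step down to Bb4.
Held over from the previous chord and resolving down by step — a suspension.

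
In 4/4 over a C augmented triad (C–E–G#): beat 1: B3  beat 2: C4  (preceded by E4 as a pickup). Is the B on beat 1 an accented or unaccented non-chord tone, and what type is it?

Accented appoggiatura.

The harmony at that moment is C augmented triad (C, E, G#); B3 is not a chord tone.
It is approached by leap down from E4 and left by step up to C4.
Leap in, step out — an appoggiatura.
It falls on the downbeat, so it is accented.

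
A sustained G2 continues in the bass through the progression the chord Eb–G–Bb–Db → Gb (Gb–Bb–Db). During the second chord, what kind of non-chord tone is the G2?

Pedal tone (pedal point).

The harmony at that moment is Gb major triad (Gb, Bb, Db); G2 is not a chord tone.
It is held over (the same pitch as the preceding G2) and then sustained as the same pitch into the next harmony.
Sustained through a change of harmony — a pedal tone.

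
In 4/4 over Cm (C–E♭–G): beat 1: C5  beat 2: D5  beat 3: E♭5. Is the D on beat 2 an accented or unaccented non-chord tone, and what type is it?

The harmony at that moment is C minor triad (C, E♭, G); D5 is not a chord tone.
It is approached by step up from C5 and left by step up to E♭5.
Step in, step out in the same direction — a passing tone.
It falls on a weak beat, so it is unaccented.

Unaccented passing tone.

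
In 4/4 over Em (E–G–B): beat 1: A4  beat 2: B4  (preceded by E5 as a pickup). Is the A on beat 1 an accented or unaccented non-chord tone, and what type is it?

Accented appoggiatura.

The harmony at that moment is E minor triad (E, G, B); A4 is not a chord tone.
It is approached by leap down from E5 and left by step up to B4.
Leap in, step out — an appoggiatura.
It falls on the downbeat, so it is accented.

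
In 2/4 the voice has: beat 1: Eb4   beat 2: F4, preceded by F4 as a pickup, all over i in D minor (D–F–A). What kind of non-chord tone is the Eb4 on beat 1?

Lower neighbor tone.

The harmony at that moment is D minor triad (D, F, A); Eb4 is not a chord tone.
It is approached by step down from F4 and left by step up to F4.
Step away and step back to the same note — a neighbor tone (lower neighbor).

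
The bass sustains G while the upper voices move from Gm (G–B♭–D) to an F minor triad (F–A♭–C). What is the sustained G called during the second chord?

The harmony at that moment is F minor triad (F, A♭, C); G is not a chord tone.
It is held over (the same pitch as the preceding G) and then sustained as the same pitch into the next harmony.
Sustained through a change of harmony — a pedal tone.

Pedal tone (pedal point).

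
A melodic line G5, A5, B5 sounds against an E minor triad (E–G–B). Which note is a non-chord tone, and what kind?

The harmony at that moment is E minor triad (E, G, B); A5 is not a chord tone.
It is approached by step up from G5 and left by step up to B5.
Step in, step out in the same direction — a passing tone.

A5 is a passing tone.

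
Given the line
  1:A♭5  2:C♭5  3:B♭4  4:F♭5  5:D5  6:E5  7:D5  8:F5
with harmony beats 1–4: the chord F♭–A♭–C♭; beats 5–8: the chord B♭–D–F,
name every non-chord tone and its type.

The harmony at that moment is F♭ major triad (F♭, A♭, C♭); B♭4 is not a chord tone.
It is approached by step down from C♭5 and left by leap up to F♭5.
Step in, leap out — an escape tone.
The harmony at that moment is B♭ major triad (B♭, D, F); E5 is not a chord tone.
It is approached by step up from D5 and left by step down to D5.
Step away and step back to the same note — a neighbor tone (upper neighbor).

B♭4 (beat 3) — escape tone; E5 (beat 6) — neighbor tone.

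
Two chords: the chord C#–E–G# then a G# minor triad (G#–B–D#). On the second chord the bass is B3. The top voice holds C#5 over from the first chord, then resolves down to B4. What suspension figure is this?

9–8 suspension.

At the second chord the bass is B3. The suspended C#5 lies a ninth above the bass; after resolving down by step to B4, the interval above the bass becomes an octave.
Suspension figures are named by those two intervals: 9–8.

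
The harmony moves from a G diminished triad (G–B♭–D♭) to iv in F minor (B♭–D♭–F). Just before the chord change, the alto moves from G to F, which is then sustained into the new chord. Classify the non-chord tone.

The harmony at that moment is G diminished triad (G, B♭, D♭); F is not a chord tone.
It is approached by step down from G and then sustained as the same pitch into the next harmony.
Arriving early and becoming a chord tone when the harmony changes — an anticipation.

F is an anticipation.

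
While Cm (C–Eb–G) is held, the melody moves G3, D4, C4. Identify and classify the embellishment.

The harmony at that moment is C minor triad (C, Eb, G); D4 is not a chord tone.
It is approached by leap up from G3 and left by step down to C4.
Leap in, step out — an appoggiatura.

D4 is an appoggiatura.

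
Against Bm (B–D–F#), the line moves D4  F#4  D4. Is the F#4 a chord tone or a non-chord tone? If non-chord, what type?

B minor triad contains B, D, F#; F# is the fifth, so it is a chord tone.

Chord tone (the fifth of B minor triad).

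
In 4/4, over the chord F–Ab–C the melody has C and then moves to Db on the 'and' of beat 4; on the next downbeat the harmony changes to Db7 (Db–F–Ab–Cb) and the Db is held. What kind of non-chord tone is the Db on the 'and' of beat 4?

The harmony at that moment is F minor triad (F, Ab, C); Db is not a chord tone.
It is approached by step up from C and then sustained as the same pitch into the next harmony.
Arriving early and becoming a chord tone when the harmony changes — an anticipation.

Anticipation.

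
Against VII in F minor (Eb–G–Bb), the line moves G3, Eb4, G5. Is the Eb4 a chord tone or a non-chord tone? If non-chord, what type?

Chord tone (the root of Eb major triad).

Eb major triad contains Eb, G, Bb; Eb is the root, so it is a chord tone.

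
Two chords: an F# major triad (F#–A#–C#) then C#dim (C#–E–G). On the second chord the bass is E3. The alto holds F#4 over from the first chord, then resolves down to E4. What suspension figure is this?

At the second chord the bass is E3. The suspended F#4 lies a ninth above the bass; after resolving down by step to E4, the interval above the bass becomes an octave.
Suspension figures are named by those two intervals: 9–8.

9–8 suspension.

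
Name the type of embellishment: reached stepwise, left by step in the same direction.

Passing tone.

Approach: by step. Departure: by step, continuing in the same direction.
Stepwise on both sides with no change of direction means the note fills in the space between two different chord tones — a passing tone. (Had it turned back to its starting note it would be a neighbor tone instead.)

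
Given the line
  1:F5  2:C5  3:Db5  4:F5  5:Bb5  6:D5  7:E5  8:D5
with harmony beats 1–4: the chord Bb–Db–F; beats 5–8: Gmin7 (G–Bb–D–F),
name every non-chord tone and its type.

The harmony at that moment is Bb minor triad (Bb, Db, F); C5 is not a chord tone.
It is approached by leap down from F5 and left by step up to Db5.
Leap in, step out — an appoggiatura.
The harmony at that moment is G minor seventh chord (G, Bb, D, F); E5 is not a chord tone.
It is approached by step up from D5 and left by step down to D5.
Step away and step back to the same note — a neighbor tone (upper neighbor).

C5 (beat 2) — appoggiatura; E5 (beat 7) — neighbor tone.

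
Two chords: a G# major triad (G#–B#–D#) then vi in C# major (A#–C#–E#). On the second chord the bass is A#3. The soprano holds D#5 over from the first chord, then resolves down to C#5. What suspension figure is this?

4–3 suspension.

At the second chord the bass is A#3. The suspended D#5 lies a fourth above the bass; after resolving down by step to C#5, the interval above the bass becomes a third.
Suspension figures are named by those two intervals: 4–3.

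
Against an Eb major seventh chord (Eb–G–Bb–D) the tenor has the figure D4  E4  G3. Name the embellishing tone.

E4 is an escape tone.

The harmony at that moment is Eb major seventh chord (Eb, G, Bb, D); E4 is not a chord tone.
It is approached by step up from D4 and left by leap down to G3.
Step in, leap out — an escape tone.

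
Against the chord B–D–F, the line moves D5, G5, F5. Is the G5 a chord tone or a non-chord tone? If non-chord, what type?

The harmony at that moment is B diminished triad (B, D, F); G5 is not a chord tone.
It is approached by leap up from D5 and left by step down to F5.
Leap in, step out — an appoggiatura.

Non-chord tone — an appoggiatura.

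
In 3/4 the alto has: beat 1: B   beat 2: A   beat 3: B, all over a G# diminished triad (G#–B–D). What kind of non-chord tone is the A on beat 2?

The harmony at that moment is G# diminished triad (G#, B, D); A is not a chord tone.
It is approached by step down from B and left by step up to B.
Step away and step back to the same note — a neighbor tone (lower neighbor).

Lower neighbor tone.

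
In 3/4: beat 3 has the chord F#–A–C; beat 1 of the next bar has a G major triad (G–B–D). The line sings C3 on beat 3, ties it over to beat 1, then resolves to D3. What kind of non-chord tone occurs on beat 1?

The harmony at that moment is G major triad (G, B, D); C3 is not a chord tone.
It is held over (the same pitch as the preceding C3) and left by step up to D3.
Held over from the previous chord and resolving up by step — a retardation.

Retardation.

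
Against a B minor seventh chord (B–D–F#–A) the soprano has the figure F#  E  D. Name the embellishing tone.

E is a passing tone.

The harmony at that moment is B minor seventh chord (B, D, F#, A); E is not a chord tone.
It is approached by step down from F# and left by step down to D.
Step in, step out in the same direction — a passing tone.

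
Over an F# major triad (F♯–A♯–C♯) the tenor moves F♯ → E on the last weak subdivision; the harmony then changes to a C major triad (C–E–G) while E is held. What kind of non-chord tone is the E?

E is an anticipation.

The harmony at that moment is F♯ major triad (F♯, A♯, C♯); E is not a chord tone.
It is approached by step down from F♯ and then sustained as the same pitch into the next harmony.
Arriving early and becoming a chord tone when the harmony changes — an anticipation.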